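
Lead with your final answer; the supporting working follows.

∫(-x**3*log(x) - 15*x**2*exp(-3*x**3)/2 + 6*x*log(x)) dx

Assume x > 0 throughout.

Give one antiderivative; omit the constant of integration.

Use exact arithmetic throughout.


The answer is -x**4*log(x)/4 + x**4/16 + 3*x**2*log(x) - 3*x**2/2 + 5*exp(-3*x**3)/6.
Step 1. Rewrite: now ∫(6*x*log(x)) dx + ∫(-15*x**2*exp(-3*x**3)/2) dx + ∫(-x**3*log(x)) dx.
Step 2. Integrate ∫(-x**3*log(x)) dx by parts with u = log(x), dv = (-x**3) dx, so v = -x**4/4 [assuming x > 0]: now -x**4*log(x)/4 + ∫(x**3/4) dx + ∫(6*x*log(x)) dx + ∫(-15*x**2*exp(-3*x**3)/2) dx.
Step 3. Evaluate the standard form: now -x**4*log(x)/4 + x**4/16 + ∫(6*x*log(x)) dx + ∫(-15*x**2*exp(-3*x**3)/2) dx.
Step 4. Integrate ∫(6*x*log(x)) dx by parts with u = log(x), dv = (6*x) dx, so v = 3*x**2 [assuming x > 0]: now -x**4*log(x)/4 + x**4/16 + 3*x**2*log(x) + ∫(-3*x) dx + ∫(-15*x**2*exp(-3*x**3)/2) dx.
Step 5. Evaluate the standard form: now -x**4*log(x)/4 + x**4/16 + 3*x**2*log(x) - 3*x**2/2 + ∫(-15*x**2*exp(-3*x**3)/2) dx.
Step 6. Substitute u = x**3, turning ∫(-15*x**2*exp(-3*x**3)/2) dx into ∫(-5*exp(-3*u)/2) du: now -x**4*log(x)/4 + x**4/16 + 3*x**2*log(x) - 3*x**2/2 + ∫(-5*exp(-3*u)/2) du.
Step 7. Evaluate the standard form: now -x**4*log(x)/4 + x**4/16 + 3*x**2*log(x) - 3*x**2/2 + 5*exp(-3*u)/6.
Step 8. Substitute back u = x**3: now -x**4*log(x)/4 + x**4/16 + 3*x**2*log(x) - 3*x**2/2 + 5*exp(-3*x**3)/6.
Answer: -x**4*log(x)/4 + x**4/16 + 3*x**2*log(x) - 3*x**2/2 + 5*exp(-3*x**3)/6.


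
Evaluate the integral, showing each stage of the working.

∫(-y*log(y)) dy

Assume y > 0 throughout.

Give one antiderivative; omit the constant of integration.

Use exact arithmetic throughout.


Step 1. Integrate ∫(-y*log(y)) dy by parts with u = log(y), dv = (-y) dy, so v = -y**2/2 [assuming y > 0]: now -y**2*log(y)/2 + ∫(y/2) dy.
Step 2. Evaluate the standard form: now -y**2*log(y)/2 + y**2/4.
Answer: -y**2*log(y)/2 + y**2/4.


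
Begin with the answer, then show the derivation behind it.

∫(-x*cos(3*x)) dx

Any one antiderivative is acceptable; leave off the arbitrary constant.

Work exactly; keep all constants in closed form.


The answer is -x*sin(3*x)/3 - cos(3*x)/9.
Step 1. Integrate ∫(-x*cos(3*x)) dx by parts with u = x, dv = (-cos(3*x)) dx, so v = -sin(3*x)/3: now -x*sin(3*x)/3 + ∫(sin(3*x)/3) dx.
Step 2. Evaluate the standard form: now -x*sin(3*x)/3 - cos(3*x)/9.
Answer: -x*sin(3*x)/3 - cos(3*x)/9.


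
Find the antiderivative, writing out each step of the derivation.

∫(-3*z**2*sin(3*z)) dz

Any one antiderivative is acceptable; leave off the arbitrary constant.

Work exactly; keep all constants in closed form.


Step 1. Integrate ∫(-3*z**2*sin(3*z)) dz by parts with u = z**2, dv = (-3*sin(3*z)) dz, so v = cos(3*z): now z**2*cos(3*z) + ∫(-2*z*cos(3*z)) dz.
Step 2. Integrate ∫(-2*z*cos(3*z)) dz by parts with u = z, dv = (-2*cos(3*z)) dz, so v = -2*sin(3*z)/3: now z**2*cos(3*z) - 2*z*sin(3*z)/3 + ∫(2*sin(3*z)/3) dz.
Step 3. Evaluate the standard form: now z**2*cos(3*z) - 2*z*sin(3*z)/3 - 2*cos(3*z)/9.
Answer: z**2*cos(3*z) - 2*z*sin(3*z)/3 - 2*cos(3*z)/9.


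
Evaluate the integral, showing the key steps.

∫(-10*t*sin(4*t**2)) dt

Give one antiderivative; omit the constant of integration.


Step 1. Substitute u = t**2, turning ∫(-10*t*sin(4*t**2)) dt into ∫(-5*sin(4*u)) du: now ∫(-5*sin(4*u)) du.
Step 2. Evaluate the standard form: now 5*cos(4*u)/4.
Step 3. Substitute back u = t**2: now 5*cos(4*t**2)/4.
Answer: 5*cos(4*t**2)/4.


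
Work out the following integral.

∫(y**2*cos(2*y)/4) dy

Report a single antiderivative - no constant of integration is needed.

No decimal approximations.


Answer: y**2*sin(2*y)/8 + y*cos(2*y)/8 - sin(2*y)/16.


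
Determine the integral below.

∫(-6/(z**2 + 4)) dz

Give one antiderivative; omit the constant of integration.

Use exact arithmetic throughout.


Answer: -3*atan(z/2).


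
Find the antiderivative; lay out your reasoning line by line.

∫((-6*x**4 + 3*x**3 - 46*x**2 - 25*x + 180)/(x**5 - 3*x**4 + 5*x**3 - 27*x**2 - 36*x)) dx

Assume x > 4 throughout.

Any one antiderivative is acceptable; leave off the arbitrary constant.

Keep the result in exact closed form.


Step 1. Decompose ∫((-6*x**4 + 3*x**3 - 46*x**2 - 25*x + 180)/(x**5 - 3*x**4 + 5*x**3 - 27*x**2 - 36*x)) dx by partial fractions, (-6*x**4 + 3*x**3 - 46*x**2 - 25*x + 180)/(x**5 - 3*x**4 + 5*x**3 - 27*x**2 - 36*x) = 4/(x**2 + 9) + 3/(x + 1) - 4/(x - 4) - 5/x: now ∫(-5/x) dx + ∫(-4/(x - 4)) dx + ∫(3/(x + 1)) dx + ∫(4/(x**2 + 9)) dx.
Step 2. Evaluate the standard form [assuming x > -1]: now 3*log(x + 1) + ∫(-5/x) dx + ∫(-4/(x - 4)) dx + ∫(4/(x**2 + 9)) dx.
Step 3. Evaluate the standard form [assuming x > 4]: now -4*log(x - 4) + 3*log(x + 1) + ∫(-5/x) dx + ∫(4/(x**2 + 9)) dx.
Step 4. Evaluate the standard form [assuming x > 0]: now -5*log(x) - 4*log(x - 4) + 3*log(x + 1) + ∫(4/(x**2 + 9)) dx.
Step 5. Evaluate the standard form: now -5*log(x) - 4*log(x - 4) + 3*log(x + 1) + 4*atan(x/3)/3.
Answer: -5*log(x) - 4*log(x - 4) + 3*log(x + 1) + 4*atan(x/3)/3.


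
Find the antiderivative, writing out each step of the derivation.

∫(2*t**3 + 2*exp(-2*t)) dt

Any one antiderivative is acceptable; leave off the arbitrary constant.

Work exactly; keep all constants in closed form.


Step 1. Rewrite: now ∫(2*t**3) dt + ∫(2*exp(-2*t)) dt.
Step 2. Evaluate the standard form: now t**4/2 + ∫(2*exp(-2*t)) dt.
Step 3. Evaluate the standard form: now t**4/2 - exp(-2*t).
Answer: t**4/2 - exp(-2*t).


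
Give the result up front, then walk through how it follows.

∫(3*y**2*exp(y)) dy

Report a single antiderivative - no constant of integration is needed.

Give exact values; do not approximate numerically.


The answer is 3*y**2*exp(y) - 6*y*exp(y) + 6*exp(y).
Step 1. Integrate ∫(3*y**2*exp(y)) dy by parts with u = y**2, dv = (3*exp(y)) dy, so v = 3*exp(y): now 3*y**2*exp(y) + ∫(-6*y*exp(y)) dy.
Step 2. Integrate ∫(-6*y*exp(y)) dy by parts with u = y, dv = (-6*exp(y)) dy, so v = -6*exp(y): now 3*y**2*exp(y) - 6*y*exp(y) + ∫(6*exp(y)) dy.
Step 3. Evaluate the standard form: now 3*y**2*exp(y) - 6*y*exp(y) + 6*exp(y).
Answer: 3*y**2*exp(y) - 6*y*exp(y) + 6*exp(y).


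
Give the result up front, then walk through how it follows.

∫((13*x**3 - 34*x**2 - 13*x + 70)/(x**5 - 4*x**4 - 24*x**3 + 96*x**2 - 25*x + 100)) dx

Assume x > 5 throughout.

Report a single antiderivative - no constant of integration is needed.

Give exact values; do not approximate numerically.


The answer is 3*log(x - 5) - 2*log(x - 4) - log(x + 5) + atan(x).
Step 1. Decompose ∫((13*x**3 - 34*x**2 - 13*x + 70)/(x**5 - 4*x**4 - 24*x**3 + 96*x**2 - 25*x + 100)) dx by partial fractions, (13*x**3 - 34*x**2 - 13*x + 70)/(x**5 - 4*x**4 - 24*x**3 + 96*x**2 - 25*x + 100) = 1/(x**2 + 1) - 1/(x + 5) - 2/(x - 4) + 3/(x - 5): now ∫(3/(x - 5)) dx + ∫(-2/(x - 4)) dx + ∫(-1/(x + 5)) dx + ∫(1/(x**2 + 1)) dx.
Step 2. Evaluate the standard form [assuming x > 4]: now -2*log(x - 4) + ∫(3/(x - 5)) dx + ∫(-1/(x + 5)) dx + ∫(1/(x**2 + 1)) dx.
Step 3. Evaluate the standard form [assuming x > 5]: now 3*log(x - 5) - 2*log(x - 4) + ∫(-1/(x + 5)) dx + ∫(1/(x**2 + 1)) dx.
Step 4. Evaluate the standard form [assuming x > -5]: now 3*log(x - 5) - 2*log(x - 4) - log(x + 5) + ∫(1/(x**2 + 1)) dx.
Step 5. Evaluate the standard form: now 3*log(x - 5) - 2*log(x - 4) - log(x + 5) + atan(x).
Answer: 3*log(x - 5) - 2*log(x - 4) - log(x + 5) + atan(x).


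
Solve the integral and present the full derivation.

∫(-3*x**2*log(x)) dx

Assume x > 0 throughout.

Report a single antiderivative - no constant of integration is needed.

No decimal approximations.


Step 1. Integrate ∫(-3*x**2*log(x)) dx by parts with u = log(x), dv = (-3*x**2) dx, so v = -x**3 [assuming x > 0]: now -x**3*log(x) + ∫(x**2) dx.
Step 2. Evaluate the standard form: now -x**3*log(x) + x**3/3.
Answer: -x**3*log(x) + x**3/3.


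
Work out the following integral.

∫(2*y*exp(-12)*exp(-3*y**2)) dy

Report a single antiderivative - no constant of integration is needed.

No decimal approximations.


Answer: -exp(-3*y**2 - 12)/3.


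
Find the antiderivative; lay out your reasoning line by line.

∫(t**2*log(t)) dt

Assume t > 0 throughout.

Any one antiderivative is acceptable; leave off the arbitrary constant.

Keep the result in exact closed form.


Step 1. Integrate ∫(t**2*log(t)) dt by parts with u = log(t), dv = (t**2) dt, so v = t**3/3 [assuming t > 0]: now t**3*log(t)/3 + ∫(-t**2/3) dt.
Step 2. Evaluate the standard form: now t**3*log(t)/3 - t**3/9.
Answer: t**3*log(t)/3 - t**3/9.


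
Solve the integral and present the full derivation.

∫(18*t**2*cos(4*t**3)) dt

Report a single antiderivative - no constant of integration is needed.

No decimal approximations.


Step 1. Substitute u = t**3, turning ∫(18*t**2*cos(4*t**3)) dt into ∫(6*cos(4*u)) du: now ∫(6*cos(4*u)) du.
Step 2. Evaluate the standard form: now 3*sin(4*u)/2.
Step 3. Substitute back u = t**3: now 3*sin(4*t**3)/2.
Answer: 3*sin(4*t**3)/2.


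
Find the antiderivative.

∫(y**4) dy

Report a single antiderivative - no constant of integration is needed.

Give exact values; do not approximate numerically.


Answer: y**5/5.


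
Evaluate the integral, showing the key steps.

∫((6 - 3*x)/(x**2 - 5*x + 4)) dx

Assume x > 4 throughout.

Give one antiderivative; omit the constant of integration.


Step 1. Decompose ∫((6 - 3*x)/(x**2 - 5*x + 4)) dx by partial fractions, (6 - 3*x)/(x**2 - 5*x + 4) = -1/(x - 1) - 2/(x - 4): now ∫(-2/(x - 4)) dx + ∫(-1/(x - 1)) dx.
Step 2. Evaluate the standard form [assuming x > 4]: now -2*log(x - 4) + ∫(-1/(x - 1)) dx.
Step 3. Evaluate the standard form [assuming x > 1]: now -2*log(x - 4) - log(x - 1).
Answer: -2*log(x - 4) - log(x - 1).


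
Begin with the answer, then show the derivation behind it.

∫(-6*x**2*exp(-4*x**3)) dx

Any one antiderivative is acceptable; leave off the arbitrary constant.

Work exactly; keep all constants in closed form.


The answer is exp(-4*x**3)/2.
Step 1. Substitute u = x**3, turning ∫(-6*x**2*exp(-4*x**3)) dx into ∫(-2*exp(-4*u)) du: now ∫(-2*exp(-4*u)) du.
Step 2. Evaluate the standard form: now exp(-4*u)/2.
Step 3. Substitute back u = x**3: now exp(-4*x**3)/2.
Answer: exp(-4*x**3)/2.


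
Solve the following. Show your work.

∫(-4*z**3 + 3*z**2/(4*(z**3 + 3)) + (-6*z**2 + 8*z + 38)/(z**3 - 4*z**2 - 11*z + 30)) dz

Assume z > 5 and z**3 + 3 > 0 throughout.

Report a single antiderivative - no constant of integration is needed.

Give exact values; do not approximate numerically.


Step 1. Rewrite: now ∫(-4*z**3) dz + ∫(3*z**2/(4*(z**3 + 3))) dz + ∫((-6*z**2 + 8*z + 38)/(z**3 - 4*z**2 - 11*z + 30)) dz.
Step 2. Evaluate the standard form: now -z**4 + ∫(3*z**2/(4*(z**3 + 3))) dz + ∫((-6*z**2 + 8*z + 38)/(z**3 - 4*z**2 - 11*z + 30)) dz.
Step 3. Substitute u = z**3 + 3, turning ∫(3*z**2/(4*(z**3 + 3))) dz into ∫(1/(4*u)) du: now -z**4 + ∫(1/(4*u)) du + ∫((-6*z**2 + 8*z + 38)/(z**3 - 4*z**2 - 11*z + 30)) dz.
Step 4. Evaluate the standard form [assuming u > 0]: now -z**4 + log(u)/4 + ∫((-6*z**2 + 8*z + 38)/(z**3 - 4*z**2 - 11*z + 30)) dz.
Step 5. Substitute back u = z**3 + 3: now -z**4 + log(z**3 + 3)/4 + ∫((-6*z**2 + 8*z + 38)/(z**3 - 4*z**2 - 11*z + 30)) dz.
Step 6. Decompose ∫((-6*z**2 + 8*z + 38)/(z**3 - 4*z**2 - 11*z + 30)) dz by partial fractions, (-6*z**2 + 8*z + 38)/(z**3 - 4*z**2 - 11*z + 30) = -1/(z + 3) - 2/(z - 2) - 3/(z - 5): now -z**4 + log(z**3 + 3)/4 + ∫(-3/(z - 5)) dz + ∫(-2/(z - 2)) dz + ∫(-1/(z + 3)) dz.
Step 7. Evaluate the standard form [assuming z > -3]: now -z**4 - log(z + 3) + log(z**3 + 3)/4 + ∫(-3/(z - 5)) dz + ∫(-2/(z - 2)) dz.
Step 8. Evaluate the standard form [assuming z > 5]: now -z**4 - 3*log(z - 5) - log(z + 3) + log(z**3 + 3)/4 + ∫(-2/(z - 2)) dz.
Step 9. Evaluate the standard form [assuming z > 2]: now -z**4 - 3*log(z - 5) - 2*log(z - 2) - log(z + 3) + log(z**3 + 3)/4.
Answer: -z**4 - 3*log(z - 5) - 2*log(z - 2) - log(z + 3) + log(z**3 + 3)/4.


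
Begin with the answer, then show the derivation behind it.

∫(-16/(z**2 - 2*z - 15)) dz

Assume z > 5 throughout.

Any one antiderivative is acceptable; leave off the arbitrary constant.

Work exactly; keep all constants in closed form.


The answer is -2*log(z - 5) + 2*log(z + 3).
Step 1. Decompose ∫(-16/(z**2 - 2*z - 15)) dz by partial fractions, -16/(z**2 - 2*z - 15) = 2/(z + 3) - 2/(z - 5): now ∫(-2/(z - 5)) dz + ∫(2/(z + 3)) dz.
Step 2. Evaluate the standard form [assuming z > -3]: now 2*log(z + 3) + ∫(-2/(z - 5)) dz.
Step 3. Evaluate the standard form [assuming z > 5]: now -2*log(z - 5) + 2*log(z + 3).
Answer: -2*log(z - 5) + 2*log(z + 3).


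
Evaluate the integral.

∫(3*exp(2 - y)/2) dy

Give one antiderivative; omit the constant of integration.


Answer: -3*exp(2 - y)/2.


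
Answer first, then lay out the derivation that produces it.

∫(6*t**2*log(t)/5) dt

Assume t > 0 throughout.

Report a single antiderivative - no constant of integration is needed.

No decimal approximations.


The answer is 2*t**3*log(t)/5 - 2*t**3/15.
Step 1. Integrate ∫(6*t**2*log(t)/5) dt by parts with u = log(t), dv = (6*t**2/5) dt, so v = 2*t**3/5 [assuming t > 0]: now 2*t**3*log(t)/5 + ∫(-2*t**2/5) dt.
Step 2. Evaluate the standard form: now 2*t**3*log(t)/5 - 2*t**3/15.
Answer: 2*t**3*log(t)/5 - 2*t**3/15.


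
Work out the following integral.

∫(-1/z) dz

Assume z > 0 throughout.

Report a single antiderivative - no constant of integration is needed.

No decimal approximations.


Answer: -log(z).


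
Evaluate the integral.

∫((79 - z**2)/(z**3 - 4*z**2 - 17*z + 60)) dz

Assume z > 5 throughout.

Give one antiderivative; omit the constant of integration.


Answer: 3*log(z - 5) - 5*log(z - 3) + log(z + 4).


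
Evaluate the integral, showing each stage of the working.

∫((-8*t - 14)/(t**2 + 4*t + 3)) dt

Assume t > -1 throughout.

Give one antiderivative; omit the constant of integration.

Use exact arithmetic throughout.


Step 1. Decompose ∫((-8*t - 14)/(t**2 + 4*t + 3)) dt by partial fractions, (-8*t - 14)/(t**2 + 4*t + 3) = -5/(t + 3) - 3/(t + 1): now ∫(-3/(t + 1)) dt + ∫(-5/(t + 3)) dt.
Step 2. Evaluate the standard form [assuming t > -3]: now -5*log(t + 3) + ∫(-3/(t + 1)) dt.
Step 3. Evaluate the standard form [assuming t > -1]: now -3*log(t + 1) - 5*log(t + 3).
Answer: -3*log(t + 1) - 5*log(t + 3).


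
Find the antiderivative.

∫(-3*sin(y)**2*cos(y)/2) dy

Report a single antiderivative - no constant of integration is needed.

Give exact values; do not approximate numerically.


Answer: -sin(y)**3/2.


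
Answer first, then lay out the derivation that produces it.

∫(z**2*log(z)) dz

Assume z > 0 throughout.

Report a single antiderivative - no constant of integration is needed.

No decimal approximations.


The answer is z**3*log(z)/3 - z**3/9.
Step 1. Integrate ∫(z**2*log(z)) dz by parts with u = log(z), dv = (z**2) dz, so v = z**3/3 [assuming z > 0]: now z**3*log(z)/3 + ∫(-z**2/3) dz.
Step 2. Evaluate the standard form: now z**3*log(z)/3 - z**3/9.
Answer: z**3*log(z)/3 - z**3/9.


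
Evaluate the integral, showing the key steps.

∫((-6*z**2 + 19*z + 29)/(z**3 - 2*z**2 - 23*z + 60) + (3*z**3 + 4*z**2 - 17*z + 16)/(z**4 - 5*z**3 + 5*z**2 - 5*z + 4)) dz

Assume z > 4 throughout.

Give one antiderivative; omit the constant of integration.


Step 1. Rewrite: now ∫((-6*z**2 + 19*z + 29)/(z**3 - 2*z**2 - 23*z + 60)) dz + ∫((3*z**3 + 4*z**2 - 17*z + 16)/(z**4 - 5*z**3 + 5*z**2 - 5*z + 4)) dz.
Step 2. Decompose ∫((-6*z**2 + 19*z + 29)/(z**3 - 2*z**2 - 23*z + 60)) dz by partial fractions, (-6*z**2 + 19*z + 29)/(z**3 - 2*z**2 - 23*z + 60) = -3/(z + 5) - 4/(z - 3) + 1/(z - 4): now ∫((3*z**3 + 4*z**2 - 17*z + 16)/(z**4 - 5*z**3 + 5*z**2 - 5*z + 4)) dz + ∫(1/(z - 4)) dz + ∫(-4/(z - 3)) dz + ∫(-3/(z + 5)) dz.
Step 3. Evaluate the standard form [assuming z > 3]: now -4*log(z - 3) + ∫((3*z**3 + 4*z**2 - 17*z + 16)/(z**4 - 5*z**3 + 5*z**2 - 5*z + 4)) dz + ∫(1/(z - 4)) dz + ∫(-3/(z + 5)) dz.
Step 4. Evaluate the standard form [assuming z > -5]: now -4*log(z - 3) - 3*log(z + 5) + ∫((3*z**3 + 4*z**2 - 17*z + 16)/(z**4 - 5*z**3 + 5*z**2 - 5*z + 4)) dz + ∫(1/(z - 4)) dz.
Step 5. Evaluate the standard form [assuming z > 4]: now log(z - 4) - 4*log(z - 3) - 3*log(z + 5) + ∫((3*z**3 + 4*z**2 - 17*z + 16)/(z**4 - 5*z**3 + 5*z**2 - 5*z + 4)) dz.
Step 6. Decompose ∫((3*z**3 + 4*z**2 - 17*z + 16)/(z**4 - 5*z**3 + 5*z**2 - 5*z + 4)) dz by partial fractions, (3*z**3 + 4*z**2 - 17*z + 16)/(z**4 - 5*z**3 + 5*z**2 - 5*z + 4) = 4/(z**2 + 1) - 1/(z - 1) + 4/(z - 4): now log(z - 4) - 4*log(z - 3) - 3*log(z + 5) + ∫(4/(z - 4)) dz + ∫(-1/(z - 1)) dz + ∫(4/(z**2 + 1)) dz.
Step 7. Evaluate the standard form [assuming z > 4]: now 5*log(z - 4) - 4*log(z - 3) - 3*log(z + 5) + ∫(-1/(z - 1)) dz + ∫(4/(z**2 + 1)) dz.
Step 8. Evaluate the standard form [assuming z > 1]: now 5*log(z - 4) - 4*log(z - 3) - log(z - 1) - 3*log(z + 5) + ∫(4/(z**2 + 1)) dz.
Step 9. Evaluate the standard form: now 5*log(z - 4) - 4*log(z - 3) - log(z - 1) - 3*log(z + 5) + 4*atan(z).
Answer: 5*log(z - 4) - 4*log(z - 3) - log(z - 1) - 3*log(z + 5) + 4*atan(z).


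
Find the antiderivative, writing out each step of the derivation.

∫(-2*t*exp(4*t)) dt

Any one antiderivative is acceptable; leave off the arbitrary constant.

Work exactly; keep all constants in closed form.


Step 1. Integrate ∫(-2*t*exp(4*t)) dt by parts with u = t, dv = (-2*exp(4*t)) dt, so v = -exp(4*t)/2: now -t*exp(4*t)/2 + ∫(exp(4*t)/2) dt.
Step 2. Evaluate the standard form: now -t*exp(4*t)/2 + exp(4*t)/8.
Answer: -t*exp(4*t)/2 + exp(4*t)/8.


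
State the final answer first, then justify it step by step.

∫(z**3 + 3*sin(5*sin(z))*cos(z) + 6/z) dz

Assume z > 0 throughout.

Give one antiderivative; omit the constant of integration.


The answer is z**4/4 + 6*log(z) - 3*cos(5*sin(z))/5.
Step 1. Rewrite: now ∫(6/z) dz + ∫(z**3) dz + ∫(3*sin(5*sin(z))*cos(z)) dz.
Step 2. Evaluate the standard form: now z**4/4 + ∫(6/z) dz + ∫(3*sin(5*sin(z))*cos(z)) dz.
Step 3. Evaluate the standard form [assuming z > 0]: now z**4/4 + 6*log(z) + ∫(3*sin(5*sin(z))*cos(z)) dz.
Step 4. Substitute u = sin(z), turning ∫(3*sin(5*sin(z))*cos(z)) dz into ∫(3*sin(5*u)) du: now z**4/4 + 6*log(z) + ∫(3*sin(5*u)) du.
Step 5. Evaluate the standard form: now z**4/4 + 6*log(z) - 3*cos(5*u)/5.
Step 6. Substitute back u = sin(z): now z**4/4 + 6*log(z) - 3*cos(5*sin(z))/5.
Answer: z**4/4 + 6*log(z) - 3*cos(5*sin(z))/5.


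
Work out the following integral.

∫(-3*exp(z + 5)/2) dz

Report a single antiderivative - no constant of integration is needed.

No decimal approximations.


Answer: -3*exp(z + 5)/2.


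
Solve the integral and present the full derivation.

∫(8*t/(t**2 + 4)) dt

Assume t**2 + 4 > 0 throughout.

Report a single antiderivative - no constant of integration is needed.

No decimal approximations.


Step 1. Substitute u = t**2 + 4, turning ∫(8*t/(t**2 + 4)) dt into ∫(4/u) du: now ∫(4/u) du.
Step 2. Evaluate the standard form [assuming u > 0]: now 4*log(u).
Step 3. Substitute back u = t**2 + 4: now 4*log(t**2 + 4).
Answer: 4*log(t**2 + 4).


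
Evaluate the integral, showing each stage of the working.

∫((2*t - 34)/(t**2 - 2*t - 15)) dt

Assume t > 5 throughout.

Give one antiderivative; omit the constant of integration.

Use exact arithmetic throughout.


Step 1. Decompose ∫((2*t - 34)/(t**2 - 2*t - 15)) dt by partial fractions, (2*t - 34)/(t**2 - 2*t - 15) = 5/(t + 3) - 3/(t - 5): now ∫(-3/(t - 5)) dt + ∫(5/(t + 3)) dt.
Step 2. Evaluate the standard form [assuming t > 5]: now -3*log(t - 5) + ∫(5/(t + 3)) dt.
Step 3. Evaluate the standard form [assuming t > -3]: now -3*log(t - 5) + 5*log(t + 3).
Answer: -3*log(t - 5) + 5*log(t + 3).


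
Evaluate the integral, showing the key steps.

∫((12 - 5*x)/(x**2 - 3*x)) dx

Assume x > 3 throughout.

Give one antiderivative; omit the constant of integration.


Step 1. Decompose ∫((12 - 5*x)/(x**2 - 3*x)) dx by partial fractions, (12 - 5*x)/(x**2 - 3*x) = -1/(x - 3) - 4/x: now ∫(-4/x) dx + ∫(-1/(x - 3)) dx.
Step 2. Evaluate the standard form [assuming x > 3]: now -log(x - 3) + ∫(-4/x) dx.
Step 3. Evaluate the standard form [assuming x > 0]: now -4*log(x) - log(x - 3).
Answer: -4*log(x) - log(x - 3).


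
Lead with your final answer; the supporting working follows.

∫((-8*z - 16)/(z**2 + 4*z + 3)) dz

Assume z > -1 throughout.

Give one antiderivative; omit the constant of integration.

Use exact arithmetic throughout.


The answer is -4*log(z + 1) - 4*log(z + 3).
Step 1. Decompose ∫((-8*z - 16)/(z**2 + 4*z + 3)) dz by partial fractions, (-8*z - 16)/(z**2 + 4*z + 3) = -4/(z + 3) - 4/(z + 1): now ∫(-4/(z + 1)) dz + ∫(-4/(z + 3)) dz.
Step 2. Evaluate the standard form [assuming z > -3]: now -4*log(z + 3) + ∫(-4/(z + 1)) dz.
Step 3. Evaluate the standard form [assuming z > -1]: now -4*log(z + 1) - 4*log(z + 3).
Answer: -4*log(z + 1) - 4*log(z + 3).


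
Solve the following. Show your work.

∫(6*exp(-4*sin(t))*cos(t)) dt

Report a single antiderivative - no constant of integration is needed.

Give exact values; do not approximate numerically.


Step 1. Substitute u = sin(t), turning ∫(6*exp(-4*sin(t))*cos(t)) dt into ∫(6*exp(-4*u)) du: now ∫(6*exp(-4*u)) du.
Step 2. Evaluate the standard form: now -3*exp(-4*u)/2.
Step 3. Substitute back u = sin(t): now -3*exp(-4*sin(t))/2.
Answer: -3*exp(-4*sin(t))/2.


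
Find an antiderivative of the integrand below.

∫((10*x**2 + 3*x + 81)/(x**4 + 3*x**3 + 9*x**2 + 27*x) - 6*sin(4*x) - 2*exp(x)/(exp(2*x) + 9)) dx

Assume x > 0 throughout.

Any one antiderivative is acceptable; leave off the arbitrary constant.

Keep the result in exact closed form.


Answer: 3*log(x) - 3*log(x + 3) + 3*cos(4*x)/2 + atan(x/3)/3 - 2*atan(exp(x)/3)/3.


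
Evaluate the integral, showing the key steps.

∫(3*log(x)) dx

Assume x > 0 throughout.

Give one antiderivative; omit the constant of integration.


Step 1. Integrate ∫(3*log(x)) dx by parts with u = log(x), dv = (3) dx, so v = 3*x [assuming x > 0]: now 3*x*log(x) + ∫(-3) dx.
Step 2. Evaluate the standard form: now 3*x*log(x) - 3*x.
Answer: 3*x*log(x) - 3*x.


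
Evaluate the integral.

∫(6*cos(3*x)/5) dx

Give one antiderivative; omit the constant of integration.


Answer: 2*sin(3*x)/5.


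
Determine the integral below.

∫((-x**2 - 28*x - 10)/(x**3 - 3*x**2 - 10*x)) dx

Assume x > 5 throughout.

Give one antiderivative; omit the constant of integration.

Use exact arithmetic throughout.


Answer: log(x) - 5*log(x - 5) + 3*log(x + 2).


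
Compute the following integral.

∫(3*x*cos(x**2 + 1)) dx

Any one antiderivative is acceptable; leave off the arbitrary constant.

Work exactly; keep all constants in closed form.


Answer: 3*sin(x**2 + 1)/2.


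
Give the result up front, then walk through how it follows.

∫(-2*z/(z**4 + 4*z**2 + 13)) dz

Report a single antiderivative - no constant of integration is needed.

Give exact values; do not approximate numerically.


The answer is -atan(z**2/3 + 2/3)/3.
Step 1. Substitute u = z**2 + 2, turning ∫(-2*z/(z**4 + 4*z**2 + 13)) dz into ∫(-1/(u**2 + 9)) du: now ∫(-1/(u**2 + 9)) du.
Step 2. Evaluate the standard form: now -atan(u/3)/3.
Step 3. Substitute back u = z**2 + 2: now -atan(z**2/3 + 2/3)/3.
Answer: -atan(z**2/3 + 2/3)/3.


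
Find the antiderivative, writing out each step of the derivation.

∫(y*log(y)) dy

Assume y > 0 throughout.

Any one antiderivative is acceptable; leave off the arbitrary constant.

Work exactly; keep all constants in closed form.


Step 1. Integrate ∫(y*log(y)) dy by parts with u = log(y), dv = (y) dy, so v = y**2/2 [assuming y > 0]: now y**2*log(y)/2 + ∫(-y/2) dy.
Step 2. Evaluate the standard form: now y**2*log(y)/2 - y**2/4.
Answer: y**2*log(y)/2 - y**2/4.


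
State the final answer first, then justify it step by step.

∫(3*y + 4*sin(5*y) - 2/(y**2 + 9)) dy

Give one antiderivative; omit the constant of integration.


The answer is 3*y**2/2 - 4*cos(5*y)/5 - 2*atan(y/3)/3.
Step 1. Rewrite: now ∫(3*y) dy + ∫(-2/(y**2 + 9)) dy + ∫(4*sin(5*y)) dy.
Step 2. Evaluate the standard form: now -2*atan(y/3)/3 + ∫(3*y) dy + ∫(4*sin(5*y)) dy.
Step 3. Evaluate the standard form: now 3*y**2/2 - 2*atan(y/3)/3 + ∫(4*sin(5*y)) dy.
Step 4. Evaluate the standard form: now 3*y**2/2 - 4*cos(5*y)/5 - 2*atan(y/3)/3.
Answer: 3*y**2/2 - 4*cos(5*y)/5 - 2*atan(y/3)/3.


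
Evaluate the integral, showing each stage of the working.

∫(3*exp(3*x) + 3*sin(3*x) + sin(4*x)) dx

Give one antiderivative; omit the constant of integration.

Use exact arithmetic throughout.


Step 1. Rewrite: now ∫(3*exp(3*x)) dx + ∫(3*sin(3*x)) dx + ∫(sin(4*x)) dx.
Step 2. Evaluate the standard form: now exp(3*x) + ∫(3*sin(3*x)) dx + ∫(sin(4*x)) dx.
Step 3. Evaluate the standard form: now exp(3*x) - cos(3*x) + ∫(sin(4*x)) dx.
Step 4. Evaluate the standard form: now exp(3*x) - cos(3*x) - cos(4*x)/4.
Answer: exp(3*x) - cos(3*x) - cos(4*x)/4.


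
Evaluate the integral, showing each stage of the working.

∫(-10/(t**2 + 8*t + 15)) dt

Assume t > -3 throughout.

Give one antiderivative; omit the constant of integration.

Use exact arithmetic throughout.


Step 1. Decompose ∫(-10/(t**2 + 8*t + 15)) dt by partial fractions, -10/(t**2 + 8*t + 15) = 5/(t + 5) - 5/(t + 3): now ∫(-5/(t + 3)) dt + ∫(5/(t + 5)) dt.
Step 2. Evaluate the standard form [assuming t > -3]: now -5*log(t + 3) + ∫(5/(t + 5)) dt.
Step 3. Evaluate the standard form [assuming t > -5]: now -5*log(t + 3) + 5*log(t + 5).
Answer: -5*log(t + 3) + 5*log(t + 5).


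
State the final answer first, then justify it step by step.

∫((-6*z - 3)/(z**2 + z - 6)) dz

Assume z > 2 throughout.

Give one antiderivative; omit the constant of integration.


The answer is -3*log(z - 2) - 3*log(z + 3).
Step 1. Decompose ∫((-6*z - 3)/(z**2 + z - 6)) dz by partial fractions, (-6*z - 3)/(z**2 + z - 6) = -3/(z + 3) - 3/(z - 2): now ∫(-3/(z - 2)) dz + ∫(-3/(z + 3)) dz.
Step 2. Evaluate the standard form [assuming z > 2]: now -3*log(z - 2) + ∫(-3/(z + 3)) dz.
Step 3. Evaluate the standard form [assuming z > -3]: now -3*log(z - 2) - 3*log(z + 3).
Answer: -3*log(z - 2) - 3*log(z + 3).


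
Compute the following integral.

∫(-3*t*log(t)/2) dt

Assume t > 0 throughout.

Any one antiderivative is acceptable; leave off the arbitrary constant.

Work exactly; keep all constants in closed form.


Answer: -3*t**2*log(t)/4 + 3*t**2/8.


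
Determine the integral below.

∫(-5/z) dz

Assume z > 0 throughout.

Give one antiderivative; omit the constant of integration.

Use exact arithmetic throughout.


Answer: -5*log(z).


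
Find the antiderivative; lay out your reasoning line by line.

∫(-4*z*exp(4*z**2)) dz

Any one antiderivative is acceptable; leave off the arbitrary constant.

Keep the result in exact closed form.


Step 1. Substitute u = z**2, turning ∫(-4*z*exp(4*z**2)) dz into ∫(-2*exp(4*u)) du: now ∫(-2*exp(4*u)) du.
Step 2. Evaluate the standard form: now -exp(4*u)/2.
Step 3. Substitute back u = z**2: now -exp(4*z**2)/2.
Answer: -exp(4*z**2)/2.


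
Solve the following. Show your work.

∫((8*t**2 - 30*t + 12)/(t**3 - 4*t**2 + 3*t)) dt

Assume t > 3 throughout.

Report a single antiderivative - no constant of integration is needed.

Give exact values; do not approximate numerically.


Step 1. Decompose ∫((8*t**2 - 30*t + 12)/(t**3 - 4*t**2 + 3*t)) dt by partial fractions, (8*t**2 - 30*t + 12)/(t**3 - 4*t**2 + 3*t) = 5/(t - 1) - 1/(t - 3) + 4/t: now ∫(4/t) dt + ∫(-1/(t - 3)) dt + ∫(5/(t - 1)) dt.
Step 2. Evaluate the standard form [assuming t > 3]: now -log(t - 3) + ∫(4/t) dt + ∫(5/(t - 1)) dt.
Step 3. Evaluate the standard form [assuming t > 1]: now -log(t - 3) + 5*log(t - 1) + ∫(4/t) dt.
Step 4. Evaluate the standard form [assuming t > 0]: now 4*log(t) - log(t - 3) + 5*log(t - 1).
Answer: 4*log(t) - log(t - 3) + 5*log(t - 1).


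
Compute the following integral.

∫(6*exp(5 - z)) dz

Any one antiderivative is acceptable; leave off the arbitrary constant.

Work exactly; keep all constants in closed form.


Answer: -6*exp(5 - z).


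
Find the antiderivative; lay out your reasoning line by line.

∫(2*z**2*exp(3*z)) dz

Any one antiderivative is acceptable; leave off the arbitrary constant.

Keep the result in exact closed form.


Step 1. Integrate ∫(2*z**2*exp(3*z)) dz by parts with u = z**2, dv = (2*exp(3*z)) dz, so v = 2*exp(3*z)/3: now 2*z**2*exp(3*z)/3 + ∫(-4*z*exp(3*z)/3) dz.
Step 2. Integrate ∫(-4*z*exp(3*z)/3) dz by parts with u = z, dv = (-4*exp(3*z)/3) dz, so v = -4*exp(3*z)/9: now 2*z**2*exp(3*z)/3 - 4*z*exp(3*z)/9 + ∫(4*exp(3*z)/9) dz.
Step 3. Evaluate the standard form: now 2*z**2*exp(3*z)/3 - 4*z*exp(3*z)/9 + 4*exp(3*z)/27.
Answer: 2*z**2*exp(3*z)/3 - 4*z*exp(3*z)/9 + 4*exp(3*z)/27.


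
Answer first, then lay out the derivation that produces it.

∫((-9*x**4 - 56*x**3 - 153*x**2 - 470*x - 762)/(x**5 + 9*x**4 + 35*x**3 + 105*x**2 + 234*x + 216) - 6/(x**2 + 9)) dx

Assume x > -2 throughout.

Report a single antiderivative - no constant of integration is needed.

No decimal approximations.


The answer is -5*log(x + 2) - 3*log(x + 3) - log(x + 4) - 4*atan(x/3)/3.
Step 1. Rewrite: now ∫((-9*x**4 - 56*x**3 - 153*x**2 - 470*x - 762)/(x**5 + 9*x**4 + 35*x**3 + 105*x**2 + 234*x + 216)) dx + ∫(-6/(x**2 + 9)) dx.
Step 2. Evaluate the standard form: now -2*atan(x/3) + ∫((-9*x**4 - 56*x**3 - 153*x**2 - 470*x - 762)/(x**5 + 9*x**4 + 35*x**3 + 105*x**2 + 234*x + 216)) dx.
Step 3. Decompose ∫((-9*x**4 - 56*x**3 - 153*x**2 - 470*x - 762)/(x**5 + 9*x**4 + 35*x**3 + 105*x**2 + 234*x + 216)) dx by partial fractions, (-9*x**4 - 56*x**3 - 153*x**2 - 470*x - 762)/(x**5 + 9*x**4 + 35*x**3 + 105*x**2 + 234*x + 216) = 2/(x**2 + 9) - 1/(x + 4) - 3/(x + 3) - 5/(x + 2): now -2*atan(x/3) + ∫(-5/(x + 2)) dx + ∫(-3/(x + 3)) dx + ∫(-1/(x + 4)) dx + ∫(2/(x**2 + 9)) dx.
Step 4. Evaluate the standard form [assuming x > -4]: now -log(x + 4) - 2*atan(x/3) + ∫(-5/(x + 2)) dx + ∫(-3/(x + 3)) dx + ∫(2/(x**2 + 9)) dx.
Step 5. Evaluate the standard form [assuming x > -2]: now -5*log(x + 2) - log(x + 4) - 2*atan(x/3) + ∫(-3/(x + 3)) dx + ∫(2/(x**2 + 9)) dx.
Step 6. Evaluate the standard form [assuming x > -3]: now -5*log(x + 2) - 3*log(x + 3) - log(x + 4) - 2*atan(x/3) + ∫(2/(x**2 + 9)) dx.
Step 7. Evaluate the standard form: now -5*log(x + 2) - 3*log(x + 3) - log(x + 4) - 4*atan(x/3)/3.
Answer: -5*log(x + 2) - 3*log(x + 3) - log(x + 4) - 4*atan(x/3)/3.


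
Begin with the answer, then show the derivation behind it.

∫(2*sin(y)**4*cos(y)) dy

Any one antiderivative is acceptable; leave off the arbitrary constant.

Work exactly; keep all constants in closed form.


The answer is 2*sin(y)**5/5.
Step 1. Substitute u = sin(y), turning ∫(2*sin(y)**4*cos(y)) dy into ∫(2*u**4) du: now ∫(2*u**4) du.
Step 2. Evaluate the standard form: now 2*u**5/5.
Step 3. Substitute back u = sin(y): now 2*sin(y)**5/5.
Answer: 2*sin(y)**5/5.


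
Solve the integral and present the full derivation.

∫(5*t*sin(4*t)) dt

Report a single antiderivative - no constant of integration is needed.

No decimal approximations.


Step 1. Integrate ∫(5*t*sin(4*t)) dt by parts with u = t, dv = (5*sin(4*t)) dt, so v = -5*cos(4*t)/4: now -5*t*cos(4*t)/4 + ∫(5*cos(4*t)/4) dt.
Step 2. Evaluate the standard form: now -5*t*cos(4*t)/4 + 5*sin(4*t)/16.
Answer: -5*t*cos(4*t)/4 + 5*sin(4*t)/16.


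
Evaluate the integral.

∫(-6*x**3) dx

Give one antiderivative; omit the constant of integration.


Answer: -3*x**4/2.


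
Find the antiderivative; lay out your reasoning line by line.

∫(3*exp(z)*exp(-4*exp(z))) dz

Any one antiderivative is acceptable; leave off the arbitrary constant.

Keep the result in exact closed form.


Step 1. Substitute u = exp(z), turning ∫(3*exp(z)*exp(-4*exp(z))) dz into ∫(3*exp(-4*u)) du: now ∫(3*exp(-4*u)) du.
Step 2. Evaluate the standard form: now -3*exp(-4*u)/4.
Step 3. Substitute back u = exp(z): now -3*exp(-4*exp(z))/4.
Answer: -3*exp(-4*exp(z))/4.


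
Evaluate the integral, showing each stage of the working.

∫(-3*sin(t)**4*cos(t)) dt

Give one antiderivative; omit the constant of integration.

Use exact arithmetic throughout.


Step 1. Substitute u = sin(t), turning ∫(-3*sin(t)**4*cos(t)) dt into ∫(-3*u**4) du: now ∫(-3*u**4) du.
Step 2. Evaluate the standard form: now -3*u**5/5.
Step 3. Substitute back u = sin(t): now -3*sin(t)**5/5.
Answer: -3*sin(t)**5/5.


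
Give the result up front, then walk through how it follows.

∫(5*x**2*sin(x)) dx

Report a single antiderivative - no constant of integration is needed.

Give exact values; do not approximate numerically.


The answer is -5*x**2*cos(x) + 10*x*sin(x) + 10*cos(x).
Step 1. Integrate ∫(5*x**2*sin(x)) dx by parts with u = x**2, dv = (5*sin(x)) dx, so v = -5*cos(x): now -5*x**2*cos(x) + ∫(10*x*cos(x)) dx.
Step 2. Integrate ∫(10*x*cos(x)) dx by parts with u = x, dv = (10*cos(x)) dx, so v = 10*sin(x): now -5*x**2*cos(x) + 10*x*sin(x) + ∫(-10*sin(x)) dx.
Step 3. Evaluate the standard form: now -5*x**2*cos(x) + 10*x*sin(x) + 10*cos(x).
Answer: -5*x**2*cos(x) + 10*x*sin(x) + 10*cos(x).


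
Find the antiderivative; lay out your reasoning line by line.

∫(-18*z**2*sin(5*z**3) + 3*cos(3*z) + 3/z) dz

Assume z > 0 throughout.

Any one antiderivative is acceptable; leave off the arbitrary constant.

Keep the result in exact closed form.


Step 1. Rewrite: now ∫(3/z) dz + ∫(-18*z**2*sin(5*z**3)) dz + ∫(3*cos(3*z)) dz.
Step 2. Evaluate the standard form: now sin(3*z) + ∫(3/z) dz + ∫(-18*z**2*sin(5*z**3)) dz.
Step 3. Substitute u = z**3, turning ∫(-18*z**2*sin(5*z**3)) dz into ∫(-6*sin(5*u)) du: now sin(3*z) + ∫(3/z) dz + ∫(-6*sin(5*u)) du.
Step 4. Evaluate the standard form: now sin(3*z) + 6*cos(5*u)/5 + ∫(3/z) dz.
Step 5. Substitute back u = z**3: now sin(3*z) + 6*cos(5*z**3)/5 + ∫(3/z) dz.
Step 6. Evaluate the standard form [assuming z > 0]: now 3*log(z) + sin(3*z) + 6*cos(5*z**3)/5.
Answer: 3*log(z) + sin(3*z) + 6*cos(5*z**3)/5.


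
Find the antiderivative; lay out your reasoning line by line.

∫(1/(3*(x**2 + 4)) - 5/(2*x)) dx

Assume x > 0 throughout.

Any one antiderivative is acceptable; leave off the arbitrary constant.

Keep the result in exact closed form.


Step 1. Rewrite: now ∫(-5/(2*x)) dx + ∫(1/(3*(x**2 + 4))) dx.
Step 2. Evaluate the standard form [assuming x > 0]: now -5*log(x)/2 + ∫(1/(3*(x**2 + 4))) dx.
Step 3. Evaluate the standard form: now -5*log(x)/2 + atan(x/2)/6.
Answer: -5*log(x)/2 + atan(x/2)/6.


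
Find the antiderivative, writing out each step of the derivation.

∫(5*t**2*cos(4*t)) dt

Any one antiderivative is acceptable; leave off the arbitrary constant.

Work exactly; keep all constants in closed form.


Step 1. Integrate ∫(5*t**2*cos(4*t)) dt by parts with u = t**2, dv = (5*cos(4*t)) dt, so v = 5*sin(4*t)/4: now 5*t**2*sin(4*t)/4 + ∫(-5*t*sin(4*t)/2) dt.
Step 2. Integrate ∫(-5*t*sin(4*t)/2) dt by parts with u = t, dv = (-5*sin(4*t)/2) dt, so v = 5*cos(4*t)/8: now 5*t**2*sin(4*t)/4 + 5*t*cos(4*t)/8 + ∫(-5*cos(4*t)/8) dt.
Step 3. Evaluate the standard form: now 5*t**2*sin(4*t)/4 + 5*t*cos(4*t)/8 - 5*sin(4*t)/32.
Answer: 5*t**2*sin(4*t)/4 + 5*t*cos(4*t)/8 - 5*sin(4*t)/32.


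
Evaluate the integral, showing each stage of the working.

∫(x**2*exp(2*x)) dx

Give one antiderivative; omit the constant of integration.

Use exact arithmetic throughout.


Step 1. Integrate ∫(x**2*exp(2*x)) dx by parts with u = x**2, dv = (exp(2*x)) dx, so v = exp(2*x)/2: now x**2*exp(2*x)/2 + ∫(-x*exp(2*x)) dx.
Step 2. Integrate ∫(-x*exp(2*x)) dx by parts with u = x, dv = (-exp(2*x)) dx, so v = -exp(2*x)/2: now x**2*exp(2*x)/2 - x*exp(2*x)/2 + ∫(exp(2*x)/2) dx.
Step 3. Evaluate the standard form: now x**2*exp(2*x)/2 - x*exp(2*x)/2 + exp(2*x)/4.
Answer: x**2*exp(2*x)/2 - x*exp(2*x)/2 + exp(2*x)/4.


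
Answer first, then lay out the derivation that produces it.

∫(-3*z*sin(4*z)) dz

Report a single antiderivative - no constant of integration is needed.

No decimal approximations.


The answer is 3*z*cos(4*z)/4 - 3*sin(4*z)/16.
Step 1. Integrate ∫(-3*z*sin(4*z)) dz by parts with u = z, dv = (-3*sin(4*z)) dz, so v = 3*cos(4*z)/4: now 3*z*cos(4*z)/4 + ∫(-3*cos(4*z)/4) dz.
Step 2. Evaluate the standard form: now 3*z*cos(4*z)/4 - 3*sin(4*z)/16.
Answer: 3*z*cos(4*z)/4 - 3*sin(4*z)/16.


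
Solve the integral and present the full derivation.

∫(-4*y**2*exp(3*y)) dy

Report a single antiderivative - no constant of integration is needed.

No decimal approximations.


Step 1. Integrate ∫(-4*y**2*exp(3*y)) dy by parts with u = y**2, dv = (-4*exp(3*y)) dy, so v = -4*exp(3*y)/3: now -4*y**2*exp(3*y)/3 + ∫(8*y*exp(3*y)/3) dy.
Step 2. Integrate ∫(8*y*exp(3*y)/3) dy by parts with u = y, dv = (8*exp(3*y)/3) dy, so v = 8*exp(3*y)/9: now -4*y**2*exp(3*y)/3 + 8*y*exp(3*y)/9 + ∫(-8*exp(3*y)/9) dy.
Step 3. Evaluate the standard form: now -4*y**2*exp(3*y)/3 + 8*y*exp(3*y)/9 - 8*exp(3*y)/27.
Answer: -4*y**2*exp(3*y)/3 + 8*y*exp(3*y)/9 - 8*exp(3*y)/27.


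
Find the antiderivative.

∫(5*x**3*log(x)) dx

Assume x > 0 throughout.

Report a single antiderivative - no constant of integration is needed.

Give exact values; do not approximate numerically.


Answer: 5*x**4*log(x)/4 - 5*x**4/16.


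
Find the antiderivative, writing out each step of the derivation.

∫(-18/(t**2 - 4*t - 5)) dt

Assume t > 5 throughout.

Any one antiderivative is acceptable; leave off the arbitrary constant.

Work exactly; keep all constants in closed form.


Step 1. Decompose ∫(-18/(t**2 - 4*t - 5)) dt by partial fractions, -18/(t**2 - 4*t - 5) = 3/(t + 1) - 3/(t - 5): now ∫(-3/(t - 5)) dt + ∫(3/(t + 1)) dt.
Step 2. Evaluate the standard form [assuming t > 5]: now -3*log(t - 5) + ∫(3/(t + 1)) dt.
Step 3. Evaluate the standard form [assuming t > -1]: now -3*log(t - 5) + 3*log(t + 1).
Answer: -3*log(t - 5) + 3*log(t + 1).


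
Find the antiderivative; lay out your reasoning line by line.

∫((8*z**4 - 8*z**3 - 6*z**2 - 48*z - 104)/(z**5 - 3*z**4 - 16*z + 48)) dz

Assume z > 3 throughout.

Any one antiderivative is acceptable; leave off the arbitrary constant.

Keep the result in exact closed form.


Step 1. Decompose ∫((8*z**4 - 8*z**3 - 6*z**2 - 48*z - 104)/(z**5 - 3*z**4 - 16*z + 48)) dz by partial fractions, (8*z**4 - 8*z**3 - 6*z**2 - 48*z - 104)/(z**5 - 3*z**4 - 16*z + 48) = 2/(z**2 + 4) + 1/(z + 2) + 5/(z - 2) + 2/(z - 3): now ∫(2/(z - 3)) dz + ∫(5/(z - 2)) dz + ∫(1/(z + 2)) dz + ∫(2/(z**2 + 4)) dz.
Step 2. Evaluate the standard form [assuming z > 2]: now 5*log(z - 2) + ∫(2/(z - 3)) dz + ∫(1/(z + 2)) dz + ∫(2/(z**2 + 4)) dz.
Step 3. Evaluate the standard form [assuming z > -2]: now 5*log(z - 2) + log(z + 2) + ∫(2/(z - 3)) dz + ∫(2/(z**2 + 4)) dz.
Step 4. Evaluate the standard form [assuming z > 3]: now 2*log(z - 3) + 5*log(z - 2) + log(z + 2) + ∫(2/(z**2 + 4)) dz.
Step 5. Evaluate the standard form: now 2*log(z - 3) + 5*log(z - 2) + log(z + 2) + atan(z/2).
Answer: 2*log(z - 3) + 5*log(z - 2) + log(z + 2) + atan(z/2).


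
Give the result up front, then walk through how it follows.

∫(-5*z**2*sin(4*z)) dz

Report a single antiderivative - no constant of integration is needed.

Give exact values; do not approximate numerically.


The answer is 5*z**2*cos(4*z)/4 - 5*z*sin(4*z)/8 - 5*cos(4*z)/32.
Step 1. Integrate ∫(-5*z**2*sin(4*z)) dz by parts with u = z**2, dv = (-5*sin(4*z)) dz, so v = 5*cos(4*z)/4: now 5*z**2*cos(4*z)/4 + ∫(-5*z*cos(4*z)/2) dz.
Step 2. Integrate ∫(-5*z*cos(4*z)/2) dz by parts with u = z, dv = (-5*cos(4*z)/2) dz, so v = -5*sin(4*z)/8: now 5*z**2*cos(4*z)/4 - 5*z*sin(4*z)/8 + ∫(5*sin(4*z)/8) dz.
Step 3. Evaluate the standard form: now 5*z**2*cos(4*z)/4 - 5*z*sin(4*z)/8 - 5*cos(4*z)/32.
Answer: 5*z**2*cos(4*z)/4 - 5*z*sin(4*z)/8 - 5*cos(4*z)/32.


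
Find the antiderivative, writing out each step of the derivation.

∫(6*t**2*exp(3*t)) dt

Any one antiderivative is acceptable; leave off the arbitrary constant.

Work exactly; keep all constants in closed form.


Step 1. Integrate ∫(6*t**2*exp(3*t)) dt by parts with u = t**2, dv = (6*exp(3*t)) dt, so v = 2*exp(3*t): now 2*t**2*exp(3*t) + ∫(-4*t*exp(3*t)) dt.
Step 2. Integrate ∫(-4*t*exp(3*t)) dt by parts with u = t, dv = (-4*exp(3*t)) dt, so v = -4*exp(3*t)/3: now 2*t**2*exp(3*t) - 4*t*exp(3*t)/3 + ∫(4*exp(3*t)/3) dt.
Step 3. Evaluate the standard form: now 2*t**2*exp(3*t) - 4*t*exp(3*t)/3 + 4*exp(3*t)/9.
Answer: 2*t**2*exp(3*t) - 4*t*exp(3*t)/3 + 4*exp(3*t)/9.
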